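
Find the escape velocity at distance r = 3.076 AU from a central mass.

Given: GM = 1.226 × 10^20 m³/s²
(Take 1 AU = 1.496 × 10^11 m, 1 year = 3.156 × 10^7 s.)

Convert to SI: r = 3.076 AU = 4.6017e+11 m.
Escape velocity comes from setting total energy to zero: ½v² − GM/r = 0 ⇒ v_esc = √(2GM / r).
v_esc = √(2 · 1.226e+20 / 4.6017e+11) m/s ≈ 2.308e+04 m/s = 4.87 AU/year.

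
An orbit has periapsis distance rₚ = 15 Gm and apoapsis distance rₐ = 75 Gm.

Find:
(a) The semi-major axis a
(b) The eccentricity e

Convert to SI: rₚ = 15 Gm = 1.5e+10 m; rₐ = 75 Gm = 7.5e+10 m.
(a) a = (rₚ + rₐ) / 2 = (1.5e+10 + 7.5e+10) / 2 ≈ 4.5e+10 m = 45 Gm.
(b) e = (rₐ − rₚ) / (rₐ + rₚ) = (7.5e+10 − 1.5e+10) / (7.5e+10 + 1.5e+10) ≈ 0.6667.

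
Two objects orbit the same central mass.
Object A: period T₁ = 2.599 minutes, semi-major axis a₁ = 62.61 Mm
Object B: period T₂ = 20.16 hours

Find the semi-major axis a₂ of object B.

Convert to SI: T₁ = 2.599 minutes = 155.94 s; a₁ = 62.61 Mm = 6.261e+07 m; T₂ = 20.16 hours = 72576 s.
Kepler's third law: (T₁/T₂)² = (a₁/a₂)³ ⇒ a₂ = a₁ · (T₂/T₁)^(2/3).
T₂/T₁ = 72576 / 155.94 = 465.41.
a₂ = 6.261e+07 · (465.41)^(2/3) m ≈ 3.76e+09 m = 3.76 Gm.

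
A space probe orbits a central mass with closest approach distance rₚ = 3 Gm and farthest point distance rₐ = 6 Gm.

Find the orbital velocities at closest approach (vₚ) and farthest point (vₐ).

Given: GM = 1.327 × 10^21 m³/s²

Convert to SI: rₚ = 3 Gm = 3e+09 m; rₐ = 6 Gm = 6e+09 m.
Use the vis-viva equation v² = GM(2/r − 1/a) with a = (rₚ + rₐ)/2 = (3e+09 + 6e+09)/2 = 4.5e+09 m.
vₚ = √(GM · (2/rₚ − 1/a)) = √(1.327e+21 · (2/3e+09 − 1/4.5e+09)) m/s ≈ 7.68e+05 m/s = 768 km/s.
vₐ = √(GM · (2/rₐ − 1/a)) = √(1.327e+21 · (2/6e+09 − 1/4.5e+09)) m/s ≈ 3.84e+05 m/s = 384 km/s.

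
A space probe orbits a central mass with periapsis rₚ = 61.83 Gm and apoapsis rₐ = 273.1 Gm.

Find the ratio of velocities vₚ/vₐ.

Convert to SI: rₚ = 61.83 Gm = 6.183e+10 m; rₐ = 273.1 Gm = 2.731e+11 m.
Conservation of angular momentum gives rₚvₚ = rₐvₐ, so vₚ/vₐ = rₐ/rₚ.
vₚ/vₐ = 2.731e+11 / 6.183e+10 ≈ 4.417.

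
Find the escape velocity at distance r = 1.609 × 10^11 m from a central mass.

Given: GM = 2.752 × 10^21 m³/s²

Escape velocity comes from setting total energy to zero: ½v² − GM/r = 0 ⇒ v_esc = √(2GM / r).
v_esc = √(2 · 2.752e+21 / 1.609e+11) m/s ≈ 1.85e+05 m/s = 185 km/s.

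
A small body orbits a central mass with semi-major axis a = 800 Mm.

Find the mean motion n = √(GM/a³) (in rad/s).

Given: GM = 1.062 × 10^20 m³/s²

Convert to SI: a = 800 Mm = 8e+08 m.
n = √(GM / a³).
n = √(1.062e+20 / (8e+08)³) rad/s ≈ 0.0004554 rad/s.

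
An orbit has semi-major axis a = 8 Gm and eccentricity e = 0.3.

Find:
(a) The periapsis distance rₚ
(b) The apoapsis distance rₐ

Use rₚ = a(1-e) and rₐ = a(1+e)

Convert to SI: a = 8 Gm = 8e+09 m.
(a) rₚ = a(1 − e) = 8e+09 · (1 − 0.3) = 8e+09 · 0.7 ≈ 5.6e+09 m = 5.6 Gm.
(b) rₐ = a(1 + e) = 8e+09 · (1 + 0.3) = 8e+09 · 1.3 ≈ 1.04e+10 m = 10.4 Gm.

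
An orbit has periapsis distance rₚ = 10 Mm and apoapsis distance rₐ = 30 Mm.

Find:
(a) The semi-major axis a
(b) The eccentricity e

Convert to SI: rₚ = 10 Mm = 1e+07 m; rₐ = 30 Mm = 3e+07 m.
(a) a = (rₚ + rₐ) / 2 = (1e+07 + 3e+07) / 2 ≈ 2e+07 m = 20 Mm.
(b) e = (rₐ − rₚ) / (rₐ + rₚ) = (3e+07 − 1e+07) / (3e+07 + 1e+07) ≈ 0.5.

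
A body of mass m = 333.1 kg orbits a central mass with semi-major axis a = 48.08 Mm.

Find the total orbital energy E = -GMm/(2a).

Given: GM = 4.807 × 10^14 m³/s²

Convert to SI: a = 48.08 Mm = 4.808e+07 m.
E = −GMm / (2a).
E = −4.807e+14 · 333.1 / (2 · 4.808e+07) J ≈ -1.665e+09 J = -1.665 GJ.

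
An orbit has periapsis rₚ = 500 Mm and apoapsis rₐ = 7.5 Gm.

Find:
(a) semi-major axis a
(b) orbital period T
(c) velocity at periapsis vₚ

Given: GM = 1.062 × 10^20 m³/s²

Convert to SI: rₚ = 500 Mm = 5e+08 m; rₐ = 7.5 Gm = 7.5e+09 m.
(a) a = (rₚ + rₐ)/2 = (5e+08 + 7.5e+09)/2 ≈ 4e+09 m
(b) With a = (rₚ + rₐ)/2 = 4e+09 m, T = 2π √(a³/GM) = 2π √((4e+09)³/1.062e+20) s ≈ 1.542e+05 s
(c) With a = (rₚ + rₐ)/2 = 4e+09 m, vₚ = √(GM (2/rₚ − 1/a)) = √(1.062e+20 · (2/5e+08 − 1/4e+09)) m/s ≈ 6.311e+05 m/s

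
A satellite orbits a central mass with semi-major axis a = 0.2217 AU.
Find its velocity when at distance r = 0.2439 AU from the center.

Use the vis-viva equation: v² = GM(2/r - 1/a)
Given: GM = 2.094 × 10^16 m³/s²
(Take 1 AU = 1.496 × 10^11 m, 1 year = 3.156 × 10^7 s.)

Convert to SI: a = 0.2217 AU = 3.31663e+10 m; r = 0.2439 AU = 3.64874e+10 m.
Vis-viva: v = √(GM · (2/r − 1/a)).
2/r − 1/a = 2/3.64874e+10 − 1/3.31663e+10 = 2.46623e-11 m⁻¹.
v = √(2.094e+16 · 2.46623e-11) m/s ≈ 718.6 m/s = 0.1516 AU/year.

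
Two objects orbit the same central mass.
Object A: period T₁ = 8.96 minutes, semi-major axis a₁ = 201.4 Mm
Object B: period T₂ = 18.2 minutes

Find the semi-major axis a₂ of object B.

Convert to SI: T₁ = 8.96 minutes = 537.6 s; a₁ = 201.4 Mm = 2.014e+08 m; T₂ = 18.2 minutes = 1092 s.
Kepler's third law: (T₁/T₂)² = (a₁/a₂)³ ⇒ a₂ = a₁ · (T₂/T₁)^(2/3).
T₂/T₁ = 1092 / 537.6 = 2.03125.
a₂ = 2.014e+08 · (2.03125)^(2/3) m ≈ 3.23e+08 m = 323 Mm.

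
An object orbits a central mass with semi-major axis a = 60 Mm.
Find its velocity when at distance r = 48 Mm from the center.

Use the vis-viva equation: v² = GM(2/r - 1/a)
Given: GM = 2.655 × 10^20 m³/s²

Convert to SI: a = 60 Mm = 6e+07 m; r = 48 Mm = 4.8e+07 m.
Vis-viva: v = √(GM · (2/r − 1/a)).
2/r − 1/a = 2/4.8e+07 − 1/6e+07 = 2.5e-08 m⁻¹.
v = √(2.655e+20 · 2.5e-08) m/s ≈ 2.576e+06 m/s = 2576 km/s.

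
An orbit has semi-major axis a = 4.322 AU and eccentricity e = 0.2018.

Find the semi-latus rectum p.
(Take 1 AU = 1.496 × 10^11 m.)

Convert to SI: a = 4.322 AU = 6.46571e+11 m.
p = a (1 − e²).
p = 6.46571e+11 · (1 − (0.2018)²) = 6.46571e+11 · 0.959277 ≈ 6.202e+11 m = 4.146 AU.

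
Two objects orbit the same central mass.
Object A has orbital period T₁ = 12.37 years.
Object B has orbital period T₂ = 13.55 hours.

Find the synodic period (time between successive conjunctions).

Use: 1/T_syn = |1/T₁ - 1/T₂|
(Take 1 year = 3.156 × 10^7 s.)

Convert to SI: T₁ = 12.37 years = 3.90397e+08 s; T₂ = 13.55 hours = 48780 s.
T_syn = |T₁ · T₂ / (T₁ − T₂)|.
T_syn = |3.90397e+08 · 48780 / (3.90397e+08 − 48780)| s ≈ 4.879e+04 s = 13.55 hours.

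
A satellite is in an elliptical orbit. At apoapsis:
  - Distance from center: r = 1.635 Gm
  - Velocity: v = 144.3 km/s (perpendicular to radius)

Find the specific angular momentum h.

Convert to SI: r = 1.635 Gm = 1.635e+09 m; v = 144.3 km/s = 144300 m/s.
With v perpendicular to r, h = r · v.
h = 1.635e+09 · 144300 m²/s ≈ 2.359e+14 m²/s.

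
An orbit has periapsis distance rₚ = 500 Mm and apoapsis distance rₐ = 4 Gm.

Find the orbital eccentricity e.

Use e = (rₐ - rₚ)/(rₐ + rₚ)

Convert to SI: rₚ = 500 Mm = 5e+08 m; rₐ = 4 Gm = 4e+09 m.
e = (rₐ − rₚ) / (rₐ + rₚ).
e = (4e+09 − 5e+08) / (4e+09 + 5e+08) = 3.5e+09 / 4.5e+09 ≈ 0.7778.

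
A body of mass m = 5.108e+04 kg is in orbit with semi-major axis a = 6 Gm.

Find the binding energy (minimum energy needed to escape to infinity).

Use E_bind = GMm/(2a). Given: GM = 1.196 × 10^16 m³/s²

Convert to SI: a = 6 Gm = 6e+09 m.
Total orbital energy is E = −GMm/(2a); binding energy is E_bind = −E = GMm/(2a).
E_bind = 1.196e+16 · 5.108e+04 / (2 · 6e+09) J ≈ 5.091e+10 J = 50.91 GJ.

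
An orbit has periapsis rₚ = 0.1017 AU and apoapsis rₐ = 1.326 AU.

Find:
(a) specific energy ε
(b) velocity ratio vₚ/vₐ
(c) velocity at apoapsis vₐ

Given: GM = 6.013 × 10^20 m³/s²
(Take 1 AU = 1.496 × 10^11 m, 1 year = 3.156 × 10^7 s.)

Convert to SI: rₚ = 0.1017 AU = 1.52143e+10 m; rₐ = 1.326 AU = 1.9837e+11 m.
(a) With a = (rₚ + rₐ)/2 = 1.06792e+11 m, ε = −GM/(2a) = −6.013e+20/(2 · 1.06792e+11) J/kg ≈ -2.815e+09 J/kg
(b) Conservation of angular momentum (rₚvₚ = rₐvₐ) gives vₚ/vₐ = rₐ/rₚ = 1.9837e+11/1.52143e+10 ≈ 13.04
(c) With a = (rₚ + rₐ)/2 = 1.06792e+11 m, vₐ = √(GM (2/rₐ − 1/a)) = √(6.013e+20 · (2/1.9837e+11 − 1/1.06792e+11)) m/s ≈ 2.078e+04 m/s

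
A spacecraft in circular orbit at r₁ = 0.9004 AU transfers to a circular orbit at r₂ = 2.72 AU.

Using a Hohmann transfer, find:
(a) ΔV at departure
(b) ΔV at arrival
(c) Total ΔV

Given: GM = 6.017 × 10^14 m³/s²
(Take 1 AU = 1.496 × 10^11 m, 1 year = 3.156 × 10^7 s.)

Convert to SI: r₁ = 0.9004 AU = 1.347e+11 m; r₂ = 2.72 AU = 4.06912e+11 m.
Transfer semi-major axis: a_t = (r₁ + r₂)/2 = (1.347e+11 + 4.06912e+11)/2 = 2.70806e+11 m.
Circular speeds: v₁ = √(GM/r₁) = 66.8354 m/s, v₂ = √(GM/r₂) = 38.4538 m/s.
Transfer speeds (vis-viva v² = GM(2/r − 1/a_t)): v₁ᵗ = 81.9271 m/s, v₂ᵗ = 27.1203 m/s.
(a) ΔV₁ = |v₁ᵗ − v₁| ≈ 15.09 m/s = 0.003184 AU/year.
(b) ΔV₂ = |v₂ − v₂ᵗ| ≈ 11.33 m/s = 0.002391 AU/year.
(c) ΔV_total = ΔV₁ + ΔV₂ ≈ 26.43 m/s = 0.005575 AU/year.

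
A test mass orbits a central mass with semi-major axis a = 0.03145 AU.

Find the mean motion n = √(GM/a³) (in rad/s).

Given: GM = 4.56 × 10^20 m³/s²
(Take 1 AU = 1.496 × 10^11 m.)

Convert to SI: a = 0.03145 AU = 4.70492e+09 m.
n = √(GM / a³).
n = √(4.56e+20 / (4.70492e+09)³) rad/s ≈ 6.617e-05 rad/s.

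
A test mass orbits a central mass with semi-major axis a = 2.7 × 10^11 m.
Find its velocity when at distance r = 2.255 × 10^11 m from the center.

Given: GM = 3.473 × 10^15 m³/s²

Vis-viva: v = √(GM · (2/r − 1/a)).
2/r − 1/a = 2/2.255e+11 − 1/2.7e+11 = 5.16548e-12 m⁻¹.
v = √(3.473e+15 · 5.16548e-12) m/s ≈ 133.9 m/s = 133.9 m/s.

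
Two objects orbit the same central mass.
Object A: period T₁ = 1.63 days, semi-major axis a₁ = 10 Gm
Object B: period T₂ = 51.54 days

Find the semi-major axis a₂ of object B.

Convert to SI: T₁ = 1.63 days = 140832 s; a₁ = 10 Gm = 1e+10 m; T₂ = 51.54 days = 4.45306e+06 s.
Kepler's third law: (T₁/T₂)² = (a₁/a₂)³ ⇒ a₂ = a₁ · (T₂/T₁)^(2/3).
T₂/T₁ = 4.45306e+06 / 140832 = 31.6196.
a₂ = 1e+10 · (31.6196)^(2/3) m ≈ 9.999e+10 m = 99.99 Gm.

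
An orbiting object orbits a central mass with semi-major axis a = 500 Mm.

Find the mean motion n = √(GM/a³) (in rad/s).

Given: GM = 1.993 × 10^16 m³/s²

Convert to SI: a = 500 Mm = 5e+08 m.
n = √(GM / a³).
n = √(1.993e+16 / (5e+08)³) rad/s ≈ 1.263e-05 rad/s.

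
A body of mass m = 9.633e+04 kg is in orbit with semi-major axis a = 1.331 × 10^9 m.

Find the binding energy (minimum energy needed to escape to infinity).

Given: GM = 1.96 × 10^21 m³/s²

Total orbital energy is E = −GMm/(2a); binding energy is E_bind = −E = GMm/(2a).
E_bind = 1.96e+21 · 9.633e+04 / (2 · 1.331e+09) J ≈ 7.093e+16 J = 70.93 PJ.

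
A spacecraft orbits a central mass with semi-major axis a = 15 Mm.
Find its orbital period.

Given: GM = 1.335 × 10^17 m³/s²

Convert to SI: a = 15 Mm = 1.5e+07 m.
Kepler's third law: T = 2π √(a³ / GM).
Substituting a = 1.5e+07 m and GM = 1.335e+17 m³/s²:
T = 2π √((1.5e+07)³ / 1.335e+17) s
T ≈ 999 s = 16.65 minutes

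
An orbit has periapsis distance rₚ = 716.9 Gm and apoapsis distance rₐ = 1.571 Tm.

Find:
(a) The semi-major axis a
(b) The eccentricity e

Convert to SI: rₚ = 716.9 Gm = 7.169e+11 m; rₐ = 1.571 Tm = 1.571e+12 m.
(a) a = (rₚ + rₐ) / 2 = (7.169e+11 + 1.571e+12) / 2 ≈ 1.144e+12 m = 1.144 Tm.
(b) e = (rₐ − rₚ) / (rₐ + rₚ) = (1.571e+12 − 7.169e+11) / (1.571e+12 + 7.169e+11) ≈ 0.3733.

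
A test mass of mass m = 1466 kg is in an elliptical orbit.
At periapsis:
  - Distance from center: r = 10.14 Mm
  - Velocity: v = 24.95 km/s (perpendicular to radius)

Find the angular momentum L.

Convert to SI: r = 10.14 Mm = 1.014e+07 m; v = 24.95 km/s = 24950 m/s.
Since v is perpendicular to r, L = m · v · r.
L = 1466 · 24950 · 1.014e+07 kg·m²/s ≈ 3.709e+14 kg·m²/s.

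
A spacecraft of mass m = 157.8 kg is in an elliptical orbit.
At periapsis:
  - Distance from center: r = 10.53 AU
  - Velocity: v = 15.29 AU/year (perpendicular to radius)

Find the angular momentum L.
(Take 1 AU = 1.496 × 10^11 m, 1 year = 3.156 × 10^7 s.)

Convert to SI: r = 10.53 AU = 1.57529e+12 m; v = 15.29 AU/year = 72477.3 m/s.
Since v is perpendicular to r, L = m · v · r.
L = 157.8 · 72477.3 · 1.57529e+12 kg·m²/s ≈ 1.802e+19 kg·m²/s.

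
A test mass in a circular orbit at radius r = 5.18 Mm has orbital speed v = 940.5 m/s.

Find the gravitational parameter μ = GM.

Convert to SI: r = 5.18 Mm = 5.18e+06 m.
For a circular orbit v² = GM/r, so GM = v² · r.
GM = (940.5)² · 5.18e+06 m³/s² ≈ 4.582e+12 m³/s² = 4.582 × 10^12 m³/s².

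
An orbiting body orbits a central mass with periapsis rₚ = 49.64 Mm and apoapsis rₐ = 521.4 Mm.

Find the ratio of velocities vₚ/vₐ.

Convert to SI: rₚ = 49.64 Mm = 4.964e+07 m; rₐ = 521.4 Mm = 5.214e+08 m.
Conservation of angular momentum gives rₚvₚ = rₐvₐ, so vₚ/vₐ = rₐ/rₚ.
vₚ/vₐ = 5.214e+08 / 4.964e+07 ≈ 10.5.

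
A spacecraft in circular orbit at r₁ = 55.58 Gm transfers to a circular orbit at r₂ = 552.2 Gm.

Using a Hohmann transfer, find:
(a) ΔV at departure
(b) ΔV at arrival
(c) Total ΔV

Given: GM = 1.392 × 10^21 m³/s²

Convert to SI: r₁ = 55.58 Gm = 5.558e+10 m; r₂ = 552.2 Gm = 5.522e+11 m.
Transfer semi-major axis: a_t = (r₁ + r₂)/2 = (5.558e+10 + 5.522e+11)/2 = 3.0389e+11 m.
Circular speeds: v₁ = √(GM/r₁) = 158256 m/s, v₂ = √(GM/r₂) = 50207.8 m/s.
Transfer speeds (vis-viva v² = GM(2/r − 1/a_t)): v₁ᵗ = 213329 m/s, v₂ᵗ = 21472 m/s.
(a) ΔV₁ = |v₁ᵗ − v₁| ≈ 5.507e+04 m/s = 55.07 km/s.
(b) ΔV₂ = |v₂ − v₂ᵗ| ≈ 2.874e+04 m/s = 28.74 km/s.
(c) ΔV_total = ΔV₁ + ΔV₂ ≈ 8.381e+04 m/s = 83.81 km/s.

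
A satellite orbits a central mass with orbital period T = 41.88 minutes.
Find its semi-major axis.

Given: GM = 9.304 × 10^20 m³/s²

Convert to SI: T = 41.88 minutes = 2512.8 s.
Invert Kepler's third law: a = (GM · T² / (4π²))^(1/3).
Substituting T = 2512.8 s and GM = 9.304e+20 m³/s²:
a = (9.304e+20 · (2512.8)² / (4π²))^(1/3) m
a ≈ 5.299e+08 m = 529.9 Mm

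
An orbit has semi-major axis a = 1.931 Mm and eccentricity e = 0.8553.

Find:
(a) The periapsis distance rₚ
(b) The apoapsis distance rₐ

Convert to SI: a = 1.931 Mm = 1.931e+06 m.
(a) rₚ = a(1 − e) = 1.931e+06 · (1 − 0.8553) = 1.931e+06 · 0.1447 ≈ 2.794e+05 m = 279.4 km.
(b) rₐ = a(1 + e) = 1.931e+06 · (1 + 0.8553) = 1.931e+06 · 1.8553 ≈ 3.583e+06 m = 3.583 Mm.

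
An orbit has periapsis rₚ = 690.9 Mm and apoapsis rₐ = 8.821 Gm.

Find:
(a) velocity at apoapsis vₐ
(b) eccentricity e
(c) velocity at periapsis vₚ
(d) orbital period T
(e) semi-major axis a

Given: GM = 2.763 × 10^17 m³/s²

Convert to SI: rₚ = 690.9 Mm = 6.909e+08 m; rₐ = 8.821 Gm = 8.821e+09 m.
(a) With a = (rₚ + rₐ)/2 = 4.75595e+09 m, vₐ = √(GM (2/rₐ − 1/a)) = √(2.763e+17 · (2/8.821e+09 − 1/4.75595e+09)) m/s ≈ 2133 m/s
(b) e = (rₐ − rₚ)/(rₐ + rₚ) = (8.821e+09 − 6.909e+08)/(8.821e+09 + 6.909e+08) ≈ 0.8547
(c) With a = (rₚ + rₐ)/2 = 4.75595e+09 m, vₚ = √(GM (2/rₚ − 1/a)) = √(2.763e+17 · (2/6.909e+08 − 1/4.75595e+09)) m/s ≈ 2.723e+04 m/s
(d) With a = (rₚ + rₐ)/2 = 4.75595e+09 m, T = 2π √(a³/GM) = 2π √((4.75595e+09)³/2.763e+17) s ≈ 3.921e+06 s
(e) a = (rₚ + rₐ)/2 = (6.909e+08 + 8.821e+09)/2 ≈ 4.756e+09 m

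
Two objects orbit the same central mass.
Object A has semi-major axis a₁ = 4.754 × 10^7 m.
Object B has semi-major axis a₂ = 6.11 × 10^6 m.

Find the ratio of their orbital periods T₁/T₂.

From Kepler's third law, (T₁/T₂)² = (a₁/a₂)³, so T₁/T₂ = (a₁/a₂)^(3/2).
a₁/a₂ = 4.754e+07 / 6.11e+06 = 7.78069.
T₁/T₂ = (7.78069)^(3/2) ≈ 21.7.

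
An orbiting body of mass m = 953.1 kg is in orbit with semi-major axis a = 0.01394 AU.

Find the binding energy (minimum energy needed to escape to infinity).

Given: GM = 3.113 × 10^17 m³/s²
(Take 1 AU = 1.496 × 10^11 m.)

Convert to SI: a = 0.01394 AU = 2.08542e+09 m.
Total orbital energy is E = −GMm/(2a); binding energy is E_bind = −E = GMm/(2a).
E_bind = 3.113e+17 · 953.1 / (2 · 2.08542e+09) J ≈ 7.114e+10 J = 71.14 GJ.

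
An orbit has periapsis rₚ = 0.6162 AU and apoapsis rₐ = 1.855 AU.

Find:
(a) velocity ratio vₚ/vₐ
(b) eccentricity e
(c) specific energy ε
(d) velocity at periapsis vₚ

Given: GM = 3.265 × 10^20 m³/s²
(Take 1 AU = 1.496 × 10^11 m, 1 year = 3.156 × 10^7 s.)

Convert to SI: rₚ = 0.6162 AU = 9.21835e+10 m; rₐ = 1.855 AU = 2.77508e+11 m.
(a) Conservation of angular momentum (rₚvₚ = rₐvₐ) gives vₚ/vₐ = rₐ/rₚ = 2.77508e+11/9.21835e+10 ≈ 3.01
(b) e = (rₐ − rₚ)/(rₐ + rₚ) = (2.77508e+11 − 9.21835e+10)/(2.77508e+11 + 9.21835e+10) ≈ 0.5013
(c) With a = (rₚ + rₐ)/2 = 1.84846e+11 m, ε = −GM/(2a) = −3.265e+20/(2 · 1.84846e+11) J/kg ≈ -8.832e+08 J/kg
(d) With a = (rₚ + rₐ)/2 = 1.84846e+11 m, vₚ = √(GM (2/rₚ − 1/a)) = √(3.265e+20 · (2/9.21835e+10 − 1/1.84846e+11)) m/s ≈ 7.292e+04 m/s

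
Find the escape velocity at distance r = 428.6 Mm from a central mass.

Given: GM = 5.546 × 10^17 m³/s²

Convert to SI: r = 428.6 Mm = 4.286e+08 m.
Escape velocity comes from setting total energy to zero: ½v² − GM/r = 0 ⇒ v_esc = √(2GM / r).
v_esc = √(2 · 5.546e+17 / 4.286e+08) m/s ≈ 5.087e+04 m/s = 50.87 km/s.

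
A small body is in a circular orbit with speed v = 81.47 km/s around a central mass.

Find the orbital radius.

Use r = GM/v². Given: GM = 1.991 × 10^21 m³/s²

Convert to SI: v = 81.47 km/s = 81470 m/s.
For a circular orbit, v² = GM / r, so r = GM / v².
r = 1.991e+21 / (81470)² m ≈ 3e+11 m = 300 Gm.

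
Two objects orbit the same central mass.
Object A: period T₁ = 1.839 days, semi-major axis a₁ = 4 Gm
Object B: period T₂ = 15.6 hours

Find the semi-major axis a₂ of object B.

Convert to SI: T₁ = 1.839 days = 158890 s; a₁ = 4 Gm = 4e+09 m; T₂ = 15.6 hours = 56160 s.
Kepler's third law: (T₁/T₂)² = (a₁/a₂)³ ⇒ a₂ = a₁ · (T₂/T₁)^(2/3).
T₂/T₁ = 56160 / 158890 = 0.353453.
a₂ = 4e+09 · (0.353453)^(2/3) m ≈ 2e+09 m = 2 Gm.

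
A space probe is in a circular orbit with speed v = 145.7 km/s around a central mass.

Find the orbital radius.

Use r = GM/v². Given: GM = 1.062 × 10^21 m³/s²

Convert to SI: v = 145.7 km/s = 145700 m/s.
For a circular orbit, v² = GM / r, so r = GM / v².
r = 1.062e+21 / (145700)² m ≈ 5.003e+10 m = 50.03 Gm.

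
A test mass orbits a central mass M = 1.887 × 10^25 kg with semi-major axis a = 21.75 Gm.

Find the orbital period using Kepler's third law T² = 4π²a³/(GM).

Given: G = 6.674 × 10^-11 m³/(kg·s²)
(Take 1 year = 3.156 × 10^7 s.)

Convert to SI: a = 21.75 Gm = 2.175e+10 m.
GM = G · M = 6.674e-11 · 1.887e+25 = 1.25938e+15 m³/s².
Kepler's third law: T = 2π √(a³ / GM).
Substituting a = 2.175e+10 m and GM = 1.25938e+15 m³/s²:
T = 2π √((2.175e+10)³ / 1.25938e+15) s
T ≈ 5.679e+08 s = 18 years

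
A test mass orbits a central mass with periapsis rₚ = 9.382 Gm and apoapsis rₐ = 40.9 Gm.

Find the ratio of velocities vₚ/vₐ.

Convert to SI: rₚ = 9.382 Gm = 9.382e+09 m; rₐ = 40.9 Gm = 4.09e+10 m.
Conservation of angular momentum gives rₚvₚ = rₐvₐ, so vₚ/vₐ = rₐ/rₚ.
vₚ/vₐ = 4.09e+10 / 9.382e+09 ≈ 4.359.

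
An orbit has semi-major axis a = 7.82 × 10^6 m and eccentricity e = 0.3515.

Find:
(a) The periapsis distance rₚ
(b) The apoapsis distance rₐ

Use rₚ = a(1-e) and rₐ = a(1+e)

(a) rₚ = a(1 − e) = 7.82e+06 · (1 − 0.3515) = 7.82e+06 · 0.6485 ≈ 5.071e+06 m = 5.071 × 10^6 m.
(b) rₐ = a(1 + e) = 7.82e+06 · (1 + 0.3515) = 7.82e+06 · 1.3515 ≈ 1.057e+07 m = 1.057 × 10^7 m.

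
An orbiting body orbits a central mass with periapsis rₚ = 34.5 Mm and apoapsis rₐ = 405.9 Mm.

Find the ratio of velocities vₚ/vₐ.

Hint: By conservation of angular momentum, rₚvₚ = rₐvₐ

Convert to SI: rₚ = 34.5 Mm = 3.45e+07 m; rₐ = 405.9 Mm = 4.059e+08 m.
Conservation of angular momentum gives rₚvₚ = rₐvₐ, so vₚ/vₐ = rₐ/rₚ.
vₚ/vₐ = 4.059e+08 / 3.45e+07 ≈ 11.77.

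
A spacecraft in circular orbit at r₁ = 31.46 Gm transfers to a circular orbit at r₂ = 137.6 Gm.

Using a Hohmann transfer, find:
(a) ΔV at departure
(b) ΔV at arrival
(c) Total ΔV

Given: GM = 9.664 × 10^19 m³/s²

Convert to SI: r₁ = 31.46 Gm = 3.146e+10 m; r₂ = 137.6 Gm = 1.376e+11 m.
Transfer semi-major axis: a_t = (r₁ + r₂)/2 = (3.146e+10 + 1.376e+11)/2 = 8.453e+10 m.
Circular speeds: v₁ = √(GM/r₁) = 55424.2 m/s, v₂ = √(GM/r₂) = 26501.4 m/s.
Transfer speeds (vis-viva v² = GM(2/r − 1/a_t)): v₁ᵗ = 70713.6 m/s, v₂ᵗ = 16167.5 m/s.
(a) ΔV₁ = |v₁ᵗ − v₁| ≈ 1.529e+04 m/s = 15.29 km/s.
(b) ΔV₂ = |v₂ − v₂ᵗ| ≈ 1.033e+04 m/s = 10.33 km/s.
(c) ΔV_total = ΔV₁ + ΔV₂ ≈ 2.562e+04 m/s = 25.62 km/s.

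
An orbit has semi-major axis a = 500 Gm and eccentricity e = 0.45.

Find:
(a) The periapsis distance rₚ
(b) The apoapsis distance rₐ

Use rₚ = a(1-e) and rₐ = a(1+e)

Convert to SI: a = 500 Gm = 5e+11 m.
(a) rₚ = a(1 − e) = 5e+11 · (1 − 0.45) = 5e+11 · 0.55 ≈ 2.75e+11 m = 275 Gm.
(b) rₐ = a(1 + e) = 5e+11 · (1 + 0.45) = 5e+11 · 1.45 ≈ 7.25e+11 m = 725 Gm.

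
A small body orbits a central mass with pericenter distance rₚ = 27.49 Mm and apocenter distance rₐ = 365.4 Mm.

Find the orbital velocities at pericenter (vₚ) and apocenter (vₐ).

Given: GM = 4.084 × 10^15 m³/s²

Convert to SI: rₚ = 27.49 Mm = 2.749e+07 m; rₐ = 365.4 Mm = 3.654e+08 m.
Use the vis-viva equation v² = GM(2/r − 1/a) with a = (rₚ + rₐ)/2 = (2.749e+07 + 3.654e+08)/2 = 1.96445e+08 m.
vₚ = √(GM · (2/rₚ − 1/a)) = √(4.084e+15 · (2/2.749e+07 − 1/1.96445e+08)) m/s ≈ 1.662e+04 m/s = 16.62 km/s.
vₐ = √(GM · (2/rₐ − 1/a)) = √(4.084e+15 · (2/3.654e+08 − 1/1.96445e+08)) m/s ≈ 1251 m/s = 1.251 km/s.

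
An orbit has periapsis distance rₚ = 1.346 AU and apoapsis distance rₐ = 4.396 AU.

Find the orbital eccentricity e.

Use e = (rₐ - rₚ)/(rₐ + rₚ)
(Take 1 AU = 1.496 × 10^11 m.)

Convert to SI: rₚ = 1.346 AU = 2.01362e+11 m; rₐ = 4.396 AU = 6.57642e+11 m.
e = (rₐ − rₚ) / (rₐ + rₚ).
e = (6.57642e+11 − 2.01362e+11) / (6.57642e+11 + 2.01362e+11) = 4.5628e+11 / 8.59003e+11 ≈ 0.5312.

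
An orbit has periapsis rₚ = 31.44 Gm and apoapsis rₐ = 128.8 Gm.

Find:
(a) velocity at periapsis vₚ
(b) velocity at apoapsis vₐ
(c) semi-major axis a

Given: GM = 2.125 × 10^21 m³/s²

Convert to SI: rₚ = 31.44 Gm = 3.144e+10 m; rₐ = 128.8 Gm = 1.288e+11 m.
(a) With a = (rₚ + rₐ)/2 = 8.012e+10 m, vₚ = √(GM (2/rₚ − 1/a)) = √(2.125e+21 · (2/3.144e+10 − 1/8.012e+10)) m/s ≈ 3.296e+05 m/s
(b) With a = (rₚ + rₐ)/2 = 8.012e+10 m, vₐ = √(GM (2/rₐ − 1/a)) = √(2.125e+21 · (2/1.288e+11 − 1/8.012e+10)) m/s ≈ 8.046e+04 m/s
(c) a = (rₚ + rₐ)/2 = (3.144e+10 + 1.288e+11)/2 ≈ 8.012e+10 m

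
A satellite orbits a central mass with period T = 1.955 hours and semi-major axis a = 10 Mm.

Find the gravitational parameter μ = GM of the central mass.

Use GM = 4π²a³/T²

Convert to SI: T = 1.955 hours = 7038 s; a = 10 Mm = 1e+07 m.
GM = 4π² · a³ / T².
GM = 4π² · (1e+07)³ / (7038)² m³/s² ≈ 7.97e+14 m³/s² = 7.97 × 10^14 m³/s².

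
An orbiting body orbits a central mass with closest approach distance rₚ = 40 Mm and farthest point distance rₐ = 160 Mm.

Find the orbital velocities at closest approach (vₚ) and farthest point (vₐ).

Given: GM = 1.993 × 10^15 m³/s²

Convert to SI: rₚ = 40 Mm = 4e+07 m; rₐ = 160 Mm = 1.6e+08 m.
Use the vis-viva equation v² = GM(2/r − 1/a) with a = (rₚ + rₐ)/2 = (4e+07 + 1.6e+08)/2 = 1e+08 m.
vₚ = √(GM · (2/rₚ − 1/a)) = √(1.993e+15 · (2/4e+07 − 1/1e+08)) m/s ≈ 8929 m/s = 8.929 km/s.
vₐ = √(GM · (2/rₐ − 1/a)) = √(1.993e+15 · (2/1.6e+08 − 1/1e+08)) m/s ≈ 2232 m/s = 2.232 km/s.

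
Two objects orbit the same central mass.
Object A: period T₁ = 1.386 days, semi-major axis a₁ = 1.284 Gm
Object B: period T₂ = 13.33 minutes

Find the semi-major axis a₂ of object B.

Convert to SI: T₁ = 1.386 days = 119750 s; a₁ = 1.284 Gm = 1.284e+09 m; T₂ = 13.33 minutes = 799.8 s.
Kepler's third law: (T₁/T₂)² = (a₁/a₂)³ ⇒ a₂ = a₁ · (T₂/T₁)^(2/3).
T₂/T₁ = 799.8 / 119750 = 0.00667889.
a₂ = 1.284e+09 · (0.00667889)^(2/3) m ≈ 4.554e+07 m = 45.54 Mm.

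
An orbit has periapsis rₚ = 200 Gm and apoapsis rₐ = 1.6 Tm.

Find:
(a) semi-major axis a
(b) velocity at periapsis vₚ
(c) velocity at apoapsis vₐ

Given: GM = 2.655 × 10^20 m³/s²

Convert to SI: rₚ = 200 Gm = 2e+11 m; rₐ = 1.6 Tm = 1.6e+12 m.
(a) a = (rₚ + rₐ)/2 = (2e+11 + 1.6e+12)/2 ≈ 9e+11 m
(b) With a = (rₚ + rₐ)/2 = 9e+11 m, vₚ = √(GM (2/rₚ − 1/a)) = √(2.655e+20 · (2/2e+11 − 1/9e+11)) m/s ≈ 4.858e+04 m/s
(c) With a = (rₚ + rₐ)/2 = 9e+11 m, vₐ = √(GM (2/rₐ − 1/a)) = √(2.655e+20 · (2/1.6e+12 − 1/9e+11)) m/s ≈ 6072 m/s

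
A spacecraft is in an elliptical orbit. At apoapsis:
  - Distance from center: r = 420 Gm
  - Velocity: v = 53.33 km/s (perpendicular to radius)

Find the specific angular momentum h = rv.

Convert to SI: r = 420 Gm = 4.2e+11 m; v = 53.33 km/s = 53330 m/s.
With v perpendicular to r, h = r · v.
h = 4.2e+11 · 53330 m²/s ≈ 2.24e+16 m²/s.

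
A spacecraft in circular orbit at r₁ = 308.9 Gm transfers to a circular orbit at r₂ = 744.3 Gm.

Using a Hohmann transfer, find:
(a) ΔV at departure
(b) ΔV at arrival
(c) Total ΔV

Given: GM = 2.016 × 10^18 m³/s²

Convert to SI: r₁ = 308.9 Gm = 3.089e+11 m; r₂ = 744.3 Gm = 7.443e+11 m.
Transfer semi-major axis: a_t = (r₁ + r₂)/2 = (3.089e+11 + 7.443e+11)/2 = 5.266e+11 m.
Circular speeds: v₁ = √(GM/r₁) = 2554.68 m/s, v₂ = √(GM/r₂) = 1645.78 m/s.
Transfer speeds (vis-viva v² = GM(2/r − 1/a_t)): v₁ᵗ = 3037.18 m/s, v₂ᵗ = 1260.49 m/s.
(a) ΔV₁ = |v₁ᵗ − v₁| ≈ 482.5 m/s = 482.5 m/s.
(b) ΔV₂ = |v₂ − v₂ᵗ| ≈ 385.3 m/s = 385.3 m/s.
(c) ΔV_total = ΔV₁ + ΔV₂ ≈ 867.8 m/s = 867.8 m/s.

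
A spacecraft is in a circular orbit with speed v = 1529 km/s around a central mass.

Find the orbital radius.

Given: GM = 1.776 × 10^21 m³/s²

Convert to SI: v = 1529 km/s = 1.529e+06 m/s.
For a circular orbit, v² = GM / r, so r = GM / v².
r = 1.776e+21 / (1.529e+06)² m ≈ 7.597e+08 m = 759.7 Mm.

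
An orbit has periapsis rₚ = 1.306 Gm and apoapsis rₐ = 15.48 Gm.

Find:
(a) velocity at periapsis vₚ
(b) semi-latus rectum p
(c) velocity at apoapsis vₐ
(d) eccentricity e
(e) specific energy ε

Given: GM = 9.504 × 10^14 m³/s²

Convert to SI: rₚ = 1.306 Gm = 1.306e+09 m; rₐ = 15.48 Gm = 1.548e+10 m.
(a) With a = (rₚ + rₐ)/2 = 8.393e+09 m, vₚ = √(GM (2/rₚ − 1/a)) = √(9.504e+14 · (2/1.306e+09 − 1/8.393e+09)) m/s ≈ 1159 m/s
(b) From a = (rₚ + rₐ)/2 = 8.393e+09 m and e = (rₐ − rₚ)/(rₐ + rₚ) = 0.844394, p = a(1 − e²) = 8.393e+09 · (1 − (0.844394)²) ≈ 2.409e+09 m
(c) With a = (rₚ + rₐ)/2 = 8.393e+09 m, vₐ = √(GM (2/rₐ − 1/a)) = √(9.504e+14 · (2/1.548e+10 − 1/8.393e+09)) m/s ≈ 97.74 m/s
(d) e = (rₐ − rₚ)/(rₐ + rₚ) = (1.548e+10 − 1.306e+09)/(1.548e+10 + 1.306e+09) ≈ 0.8444
(e) With a = (rₚ + rₐ)/2 = 8.393e+09 m, ε = −GM/(2a) = −9.504e+14/(2 · 8.393e+09) J/kg ≈ -5.662e+04 J/kg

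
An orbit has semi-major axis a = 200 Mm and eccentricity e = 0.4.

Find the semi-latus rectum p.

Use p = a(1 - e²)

Convert to SI: a = 200 Mm = 2e+08 m.
p = a (1 − e²).
p = 2e+08 · (1 − (0.4)²) = 2e+08 · 0.84 ≈ 1.68e+08 m = 168 Mm.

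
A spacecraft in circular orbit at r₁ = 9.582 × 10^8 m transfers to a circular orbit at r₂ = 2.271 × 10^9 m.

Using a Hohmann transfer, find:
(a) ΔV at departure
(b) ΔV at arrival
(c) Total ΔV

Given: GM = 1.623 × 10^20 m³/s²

Transfer semi-major axis: a_t = (r₁ + r₂)/2 = (9.582e+08 + 2.271e+09)/2 = 1.6146e+09 m.
Circular speeds: v₁ = √(GM/r₁) = 411558 m/s, v₂ = √(GM/r₂) = 267332 m/s.
Transfer speeds (vis-viva v² = GM(2/r − 1/a_t)): v₁ᵗ = 488098 m/s, v₂ᵗ = 205943 m/s.
(a) ΔV₁ = |v₁ᵗ − v₁| ≈ 7.654e+04 m/s = 76.54 km/s.
(b) ΔV₂ = |v₂ − v₂ᵗ| ≈ 6.139e+04 m/s = 61.39 km/s.
(c) ΔV_total = ΔV₁ + ΔV₂ ≈ 1.379e+05 m/s = 137.9 km/s.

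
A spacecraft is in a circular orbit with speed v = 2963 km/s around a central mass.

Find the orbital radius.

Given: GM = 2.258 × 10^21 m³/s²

Convert to SI: v = 2963 km/s = 2.963e+06 m/s.
For a circular orbit, v² = GM / r, so r = GM / v².
r = 2.258e+21 / (2.963e+06)² m ≈ 2.572e+08 m = 257.2 Mm.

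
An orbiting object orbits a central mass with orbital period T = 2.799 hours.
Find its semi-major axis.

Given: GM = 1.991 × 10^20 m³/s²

Convert to SI: T = 2.799 hours = 10076.4 s.
Invert Kepler's third law: a = (GM · T² / (4π²))^(1/3).
Substituting T = 10076.4 s and GM = 1.991e+20 m³/s²:
a = (1.991e+20 · (10076.4)² / (4π²))^(1/3) m
a ≈ 8e+08 m = 800 Mm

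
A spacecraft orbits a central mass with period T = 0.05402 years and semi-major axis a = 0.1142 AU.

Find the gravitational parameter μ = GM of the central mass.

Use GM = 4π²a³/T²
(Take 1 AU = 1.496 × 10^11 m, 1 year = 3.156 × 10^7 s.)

Convert to SI: T = 0.05402 years = 1.70487e+06 s; a = 0.1142 AU = 1.70843e+10 m.
GM = 4π² · a³ / T².
GM = 4π² · (1.70843e+10)³ / (1.70487e+06)² m³/s² ≈ 6.773e+19 m³/s² = 6.773 × 10^19 m³/s².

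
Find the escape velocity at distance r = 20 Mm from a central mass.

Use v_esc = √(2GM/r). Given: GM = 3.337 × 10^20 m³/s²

Convert to SI: r = 20 Mm = 2e+07 m.
Escape velocity comes from setting total energy to zero: ½v² − GM/r = 0 ⇒ v_esc = √(2GM / r).
v_esc = √(2 · 3.337e+20 / 2e+07) m/s ≈ 5.777e+06 m/s = 5777 km/s.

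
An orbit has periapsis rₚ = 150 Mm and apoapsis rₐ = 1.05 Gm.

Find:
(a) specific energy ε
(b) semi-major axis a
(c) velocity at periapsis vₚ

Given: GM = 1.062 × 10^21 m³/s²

Convert to SI: rₚ = 150 Mm = 1.5e+08 m; rₐ = 1.05 Gm = 1.05e+09 m.
(a) With a = (rₚ + rₐ)/2 = 6e+08 m, ε = −GM/(2a) = −1.062e+21/(2 · 6e+08) J/kg ≈ -8.85e+11 J/kg
(b) a = (rₚ + rₐ)/2 = (1.5e+08 + 1.05e+09)/2 ≈ 6e+08 m
(c) With a = (rₚ + rₐ)/2 = 6e+08 m, vₚ = √(GM (2/rₚ − 1/a)) = √(1.062e+21 · (2/1.5e+08 − 1/6e+08)) m/s ≈ 3.52e+06 m/s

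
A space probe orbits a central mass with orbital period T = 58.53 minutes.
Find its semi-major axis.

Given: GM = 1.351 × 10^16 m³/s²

Convert to SI: T = 58.53 minutes = 3511.8 s.
Invert Kepler's third law: a = (GM · T² / (4π²))^(1/3).
Substituting T = 3511.8 s and GM = 1.351e+16 m³/s²:
a = (1.351e+16 · (3511.8)² / (4π²))^(1/3) m
a ≈ 1.616e+07 m = 16.16 Mm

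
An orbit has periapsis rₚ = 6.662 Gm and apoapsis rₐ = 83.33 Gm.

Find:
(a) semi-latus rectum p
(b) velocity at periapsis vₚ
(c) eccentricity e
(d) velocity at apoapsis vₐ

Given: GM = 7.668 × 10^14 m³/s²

Convert to SI: rₚ = 6.662 Gm = 6.662e+09 m; rₐ = 83.33 Gm = 8.333e+10 m.
(a) From a = (rₚ + rₐ)/2 = 4.4996e+10 m and e = (rₐ − rₚ)/(rₐ + rₚ) = 0.851942, p = a(1 − e²) = 4.4996e+10 · (1 − (0.851942)²) ≈ 1.234e+10 m
(b) With a = (rₚ + rₐ)/2 = 4.4996e+10 m, vₚ = √(GM (2/rₚ − 1/a)) = √(7.668e+14 · (2/6.662e+09 − 1/4.4996e+10)) m/s ≈ 461.7 m/s
(c) e = (rₐ − rₚ)/(rₐ + rₚ) = (8.333e+10 − 6.662e+09)/(8.333e+10 + 6.662e+09) ≈ 0.8519
(d) With a = (rₚ + rₐ)/2 = 4.4996e+10 m, vₐ = √(GM (2/rₐ − 1/a)) = √(7.668e+14 · (2/8.333e+10 − 1/4.4996e+10)) m/s ≈ 36.91 m/s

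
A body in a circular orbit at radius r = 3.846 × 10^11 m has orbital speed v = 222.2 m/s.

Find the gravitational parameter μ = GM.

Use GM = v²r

For a circular orbit v² = GM/r, so GM = v² · r.
GM = (222.2)² · 3.846e+11 m³/s² ≈ 1.899e+16 m³/s² = 1.899 × 10^16 m³/s².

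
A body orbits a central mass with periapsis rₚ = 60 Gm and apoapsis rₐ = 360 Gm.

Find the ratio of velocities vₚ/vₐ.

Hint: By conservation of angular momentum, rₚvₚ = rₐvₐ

Convert to SI: rₚ = 60 Gm = 6e+10 m; rₐ = 360 Gm = 3.6e+11 m.
Conservation of angular momentum gives rₚvₚ = rₐvₐ, so vₚ/vₐ = rₐ/rₚ.
vₚ/vₐ = 3.6e+11 / 6e+10 ≈ 6.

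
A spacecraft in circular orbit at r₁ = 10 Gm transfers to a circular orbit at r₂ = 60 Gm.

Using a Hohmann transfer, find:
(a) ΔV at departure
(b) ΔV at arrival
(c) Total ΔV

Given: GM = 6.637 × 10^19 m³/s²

Convert to SI: r₁ = 10 Gm = 1e+10 m; r₂ = 60 Gm = 6e+10 m.
Transfer semi-major axis: a_t = (r₁ + r₂)/2 = (1e+10 + 6e+10)/2 = 3.5e+10 m.
Circular speeds: v₁ = √(GM/r₁) = 81467.8 m/s, v₂ = √(GM/r₂) = 33259.1 m/s.
Transfer speeds (vis-viva v² = GM(2/r − 1/a_t)): v₁ᵗ = 106666 m/s, v₂ᵗ = 17777.7 m/s.
(a) ΔV₁ = |v₁ᵗ − v₁| ≈ 2.52e+04 m/s = 25.2 km/s.
(b) ΔV₂ = |v₂ − v₂ᵗ| ≈ 1.548e+04 m/s = 15.48 km/s.
(c) ΔV_total = ΔV₁ + ΔV₂ ≈ 4.068e+04 m/s = 40.68 km/s.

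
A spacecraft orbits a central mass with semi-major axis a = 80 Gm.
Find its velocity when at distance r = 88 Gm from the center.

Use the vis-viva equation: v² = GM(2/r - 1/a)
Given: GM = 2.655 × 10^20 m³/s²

Convert to SI: a = 80 Gm = 8e+10 m; r = 88 Gm = 8.8e+10 m.
Vis-viva: v = √(GM · (2/r − 1/a)).
2/r − 1/a = 2/8.8e+10 − 1/8e+10 = 1.02273e-11 m⁻¹.
v = √(2.655e+20 · 1.02273e-11) m/s ≈ 5.211e+04 m/s = 52.11 km/s.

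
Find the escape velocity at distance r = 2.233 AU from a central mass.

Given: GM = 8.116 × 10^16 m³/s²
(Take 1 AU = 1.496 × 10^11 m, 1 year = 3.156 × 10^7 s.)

Convert to SI: r = 2.233 AU = 3.34057e+11 m.
Escape velocity comes from setting total energy to zero: ½v² − GM/r = 0 ⇒ v_esc = √(2GM / r).
v_esc = √(2 · 8.116e+16 / 3.34057e+11) m/s ≈ 697.1 m/s = 0.1471 AU/year.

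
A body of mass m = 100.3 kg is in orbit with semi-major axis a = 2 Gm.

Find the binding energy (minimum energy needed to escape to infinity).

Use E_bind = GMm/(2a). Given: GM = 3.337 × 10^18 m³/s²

Convert to SI: a = 2 Gm = 2e+09 m.
Total orbital energy is E = −GMm/(2a); binding energy is E_bind = −E = GMm/(2a).
E_bind = 3.337e+18 · 100.3 / (2 · 2e+09) J ≈ 8.368e+10 J = 83.68 GJ.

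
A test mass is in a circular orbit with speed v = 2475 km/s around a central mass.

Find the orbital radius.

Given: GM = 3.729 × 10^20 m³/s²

Convert to SI: v = 2475 km/s = 2.475e+06 m/s.
For a circular orbit, v² = GM / r, so r = GM / v².
r = 3.729e+20 / (2.475e+06)² m ≈ 6.088e+07 m = 6.088 × 10^7 m.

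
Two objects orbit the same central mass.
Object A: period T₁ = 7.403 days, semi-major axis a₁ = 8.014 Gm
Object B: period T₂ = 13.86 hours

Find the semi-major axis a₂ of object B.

Convert to SI: T₁ = 7.403 days = 639619 s; a₁ = 8.014 Gm = 8.014e+09 m; T₂ = 13.86 hours = 49896 s.
Kepler's third law: (T₁/T₂)² = (a₁/a₂)³ ⇒ a₂ = a₁ · (T₂/T₁)^(2/3).
T₂/T₁ = 49896 / 639619 = 0.0780089.
a₂ = 8.014e+09 · (0.0780089)^(2/3) m ≈ 1.463e+09 m = 1.463 Gm.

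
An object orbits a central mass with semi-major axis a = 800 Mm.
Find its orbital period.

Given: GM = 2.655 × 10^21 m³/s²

Convert to SI: a = 800 Mm = 8e+08 m.
Kepler's third law: T = 2π √(a³ / GM).
Substituting a = 8e+08 m and GM = 2.655e+21 m³/s²:
T = 2π √((8e+08)³ / 2.655e+21) s
T ≈ 2759 s = 45.99 minutes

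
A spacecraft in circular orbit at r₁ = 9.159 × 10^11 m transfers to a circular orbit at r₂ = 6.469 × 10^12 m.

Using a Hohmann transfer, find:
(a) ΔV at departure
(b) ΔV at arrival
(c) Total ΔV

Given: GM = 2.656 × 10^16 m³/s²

Transfer semi-major axis: a_t = (r₁ + r₂)/2 = (9.159e+11 + 6.469e+12)/2 = 3.69245e+12 m.
Circular speeds: v₁ = √(GM/r₁) = 170.29 m/s, v₂ = √(GM/r₂) = 64.076 m/s.
Transfer speeds (vis-viva v² = GM(2/r − 1/a_t)): v₁ᵗ = 225.399 m/s, v₂ᵗ = 31.9126 m/s.
(a) ΔV₁ = |v₁ᵗ − v₁| ≈ 55.11 m/s = 55.11 m/s.
(b) ΔV₂ = |v₂ − v₂ᵗ| ≈ 32.16 m/s = 32.16 m/s.
(c) ΔV_total = ΔV₁ + ΔV₂ ≈ 87.27 m/s = 87.27 m/s.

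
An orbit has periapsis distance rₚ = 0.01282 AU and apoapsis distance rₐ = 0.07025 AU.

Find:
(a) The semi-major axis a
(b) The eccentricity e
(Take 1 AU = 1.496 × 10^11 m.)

Convert to SI: rₚ = 0.01282 AU = 1.91787e+09 m; rₐ = 0.07025 AU = 1.05094e+10 m.
(a) a = (rₚ + rₐ) / 2 = (1.91787e+09 + 1.05094e+10) / 2 ≈ 6.214e+09 m = 0.04154 AU.
(b) e = (rₐ − rₚ) / (rₐ + rₚ) = (1.05094e+10 − 1.91787e+09) / (1.05094e+10 + 1.91787e+09) ≈ 0.6913.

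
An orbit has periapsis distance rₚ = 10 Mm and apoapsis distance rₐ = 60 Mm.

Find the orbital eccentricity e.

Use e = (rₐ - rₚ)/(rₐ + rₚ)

Convert to SI: rₚ = 10 Mm = 1e+07 m; rₐ = 60 Mm = 6e+07 m.
e = (rₐ − rₚ) / (rₐ + rₚ).
e = (6e+07 − 1e+07) / (6e+07 + 1e+07) = 5e+07 / 7e+07 ≈ 0.7143.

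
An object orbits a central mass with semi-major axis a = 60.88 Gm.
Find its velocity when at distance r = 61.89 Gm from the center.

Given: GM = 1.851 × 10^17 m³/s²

Convert to SI: a = 60.88 Gm = 6.088e+10 m; r = 61.89 Gm = 6.189e+10 m.
Vis-viva: v = √(GM · (2/r − 1/a)).
2/r − 1/a = 2/6.189e+10 − 1/6.088e+10 = 1.58896e-11 m⁻¹.
v = √(1.851e+17 · 1.58896e-11) m/s ≈ 1715 m/s = 1.715 km/s.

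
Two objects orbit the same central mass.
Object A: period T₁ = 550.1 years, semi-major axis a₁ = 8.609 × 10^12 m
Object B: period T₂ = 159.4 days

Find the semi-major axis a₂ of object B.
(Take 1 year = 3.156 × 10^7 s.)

Convert to SI: T₁ = 550.1 years = 1.73612e+10 s; T₂ = 159.4 days = 1.37722e+07 s.
Kepler's third law: (T₁/T₂)² = (a₁/a₂)³ ⇒ a₂ = a₁ · (T₂/T₁)^(2/3).
T₂/T₁ = 1.37722e+07 / 1.73612e+10 = 0.000793274.
a₂ = 8.609e+12 · (0.000793274)^(2/3) m ≈ 7.377e+10 m = 7.377 × 10^10 m.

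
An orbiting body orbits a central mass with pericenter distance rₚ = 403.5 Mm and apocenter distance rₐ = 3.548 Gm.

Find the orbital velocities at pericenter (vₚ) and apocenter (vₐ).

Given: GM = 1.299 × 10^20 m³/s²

Convert to SI: rₚ = 403.5 Mm = 4.035e+08 m; rₐ = 3.548 Gm = 3.548e+09 m.
Use the vis-viva equation v² = GM(2/r − 1/a) with a = (rₚ + rₐ)/2 = (4.035e+08 + 3.548e+09)/2 = 1.97575e+09 m.
vₚ = √(GM · (2/rₚ − 1/a)) = √(1.299e+20 · (2/4.035e+08 − 1/1.97575e+09)) m/s ≈ 7.603e+05 m/s = 760.3 km/s.
vₐ = √(GM · (2/rₐ − 1/a)) = √(1.299e+20 · (2/3.548e+09 − 1/1.97575e+09)) m/s ≈ 8.647e+04 m/s = 86.47 km/s.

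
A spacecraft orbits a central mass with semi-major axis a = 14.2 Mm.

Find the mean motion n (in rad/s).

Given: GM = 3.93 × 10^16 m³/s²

Convert to SI: a = 14.2 Mm = 1.42e+07 m.
n = √(GM / a³).
n = √(3.93e+16 / (1.42e+07)³) rad/s ≈ 0.003705 rad/s.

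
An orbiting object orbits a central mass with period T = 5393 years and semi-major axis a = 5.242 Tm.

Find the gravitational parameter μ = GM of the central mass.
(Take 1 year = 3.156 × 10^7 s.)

Convert to SI: T = 5393 years = 1.70203e+11 s; a = 5.242 Tm = 5.242e+12 m.
GM = 4π² · a³ / T².
GM = 4π² · (5.242e+12)³ / (1.70203e+11)² m³/s² ≈ 1.963e+17 m³/s² = 1.963 × 10^17 m³/s².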